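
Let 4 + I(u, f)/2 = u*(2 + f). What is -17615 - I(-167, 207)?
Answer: 52199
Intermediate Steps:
I(u, f) = -8 + 2*u*(2 + f) (I(u, f) = -8 + 2*(u*(2 + f)) = -8 + 2*u*(2 + f))
-17615 - I(-167, 207) = -17615 - (-8 + 4*(-167) + 2*207*(-167)) = -17615 - (-8 - 668 - 69138) = -17615 - 1*(-69814) = -17615 + 69814 = 52199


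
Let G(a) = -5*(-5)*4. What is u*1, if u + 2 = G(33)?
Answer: 98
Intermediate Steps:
G(a) = 100 (G(a) = 25*4 = 100)
u = 98 (u = -2 + 100 = 98)
u*1 = 98*1 = 98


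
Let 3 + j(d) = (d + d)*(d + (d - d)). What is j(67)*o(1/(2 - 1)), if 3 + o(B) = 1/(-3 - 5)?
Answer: -224375/8 ≈ -28047.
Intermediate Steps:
j(d) = -3 + 2*d² (j(d) = -3 + (d + d)*(d + (d - d)) = -3 + (2*d)*(d + 0) = -3 + (2*d)*d = -3 + 2*d²)
o(B) = -25/8 (o(B) = -3 + 1/(-3 - 5) = -3 + 1/(-8) = -3 - ⅛ = -25/8)
j(67)*o(1/(2 - 1)) = (-3 + 2*67²)*(-25/8) = (-3 + 2*4489)*(-25/8) = (-3 + 8978)*(-25/8) = 8975*(-25/8) = -224375/8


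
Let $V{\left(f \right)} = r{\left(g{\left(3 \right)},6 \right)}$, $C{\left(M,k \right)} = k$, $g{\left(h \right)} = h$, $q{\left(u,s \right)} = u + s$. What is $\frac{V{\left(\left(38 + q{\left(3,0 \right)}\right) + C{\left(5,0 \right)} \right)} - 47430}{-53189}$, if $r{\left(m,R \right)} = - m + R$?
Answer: $\frac{47427}{53189} \approx 0.89167$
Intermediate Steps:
$q{\left(u,s \right)} = s + u$
$r{\left(m,R \right)} = R - m$
$V{\left(f \right)} = 3$ ($V{\left(f \right)} = 6 - 3 = 3$)
$\frac{V{\left(\left(38 + q{\left(3,0 \right)}\right) + C{\left(5,0 \right)} \right)} - 47430}{-53189} = \frac{3 - 47430}{-53189} = \left(-47427\right) \left(- \frac{1}{53189}\right) = \frac{47427}{53189}$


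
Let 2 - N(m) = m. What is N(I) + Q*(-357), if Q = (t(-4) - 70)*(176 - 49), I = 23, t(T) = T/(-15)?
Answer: 15808093/5 ≈ 3.1616e+6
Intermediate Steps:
t(T) = -T/15 (t(T) = T*(-1/15) = -T/15)
N(m) = 2 - m
Q = -132842/15 (Q = (-1/15*(-4) - 70)*(176 - 49) = (4/15 - 70)*127 = -1046/15*127 = -132842/15 ≈ -8856.1)
N(I) + Q*(-357) = (2 - 1*23) - 132842/15*(-357) = (2 - 23) + 15808198/5 = -21 + 15808198/5 = 15808093/5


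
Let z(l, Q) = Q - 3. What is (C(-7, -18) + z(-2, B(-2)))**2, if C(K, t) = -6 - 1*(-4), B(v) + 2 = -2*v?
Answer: 9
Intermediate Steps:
B(v) = -2 - 2*v
z(l, Q) = -3 + Q
C(K, t) = -2 (C(K, t) = -6 + 4 = -2)
(C(-7, -18) + z(-2, B(-2)))**2 = (-2 + (-3 + (-2 - 2*(-2))))**2 = (-2 + (-3 + (-2 + 4)))**2 = (-2 + (-3 + 2))**2 = (-2 - 1)**2 = (-3)**2 = 9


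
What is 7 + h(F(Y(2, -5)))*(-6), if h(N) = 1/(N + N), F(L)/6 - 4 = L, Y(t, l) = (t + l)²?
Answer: 181/26 ≈ 6.9615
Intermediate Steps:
Y(t, l) = (l + t)²
F(L) = 24 + 6*L
h(N) = 1/(2*N)
7 + h(F(Y(2, -5)))*(-6) = 7 + (1/(2*(24 + 6*(-5 + 2)²)))*(-6) = 7 + (1/(2*(24 + 6*(-3)²)))*(-6) = 7 + (1/(2*(24 + 6*9)))*(-6) = 7 + (1/(2*(24 + 54)))*(-6) = 7 + ((½)/78)*(-6) = 7 + ((½)*(1/78))*(-6) = 7 + (1/156)*(-6) = 7 - 1/26 = 181/26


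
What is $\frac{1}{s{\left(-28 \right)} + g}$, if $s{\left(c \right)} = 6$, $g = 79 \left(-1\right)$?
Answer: $- \frac{1}{73} \approx -0.013699$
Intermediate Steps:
$g = -79$
$\frac{1}{s{\left(-28 \right)} + g} = \frac{1}{6 - 79} = \frac{1}{-73} = - \frac{1}{73}$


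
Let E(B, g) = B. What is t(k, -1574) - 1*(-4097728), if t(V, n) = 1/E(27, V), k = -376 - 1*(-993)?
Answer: 110638657/27 ≈ 4.0977e+6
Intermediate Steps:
k = 617 (k = -376 + 993 = 617)
t(V, n) = 1/27
t(k, -1574) - 1*(-4097728) = 1/27 - 1*(-4097728) = 1/27 + 4097728 = 110638657/27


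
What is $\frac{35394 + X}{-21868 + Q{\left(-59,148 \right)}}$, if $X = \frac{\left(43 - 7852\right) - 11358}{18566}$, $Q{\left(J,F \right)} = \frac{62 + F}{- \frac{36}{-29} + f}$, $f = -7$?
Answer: $- \frac{109736674779}{67915282036} \approx -1.6158$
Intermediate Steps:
$Q{\left(J,F \right)} = - \frac{1798}{167} - \frac{29 F}{167}$ ($Q{\left(J,F \right)} = \frac{62 + F}{- \frac{36}{-29} - 7} = \frac{62 + F}{\left(-36\right) \left(- \frac{1}{29}\right) - 7} = \frac{62 + F}{\frac{36}{29} - 7} = \frac{62 + F}{- \frac{167}{29}} = \left(62 + F\right) \left(- \frac{29}{167}\right) = - \frac{1798}{167} - \frac{29 F}{167}$)
$X = - \frac{19167}{18566}$ ($X = \left(-7809 - 11358\right) \frac{1}{18566} = \left(-19167\right) \frac{1}{18566} = - \frac{19167}{18566} \approx -1.0324$)
$\frac{35394 + X}{-21868 + Q{\left(-59,148 \right)}} = \frac{35394 - \frac{19167}{18566}}{-21868 - \frac{6090}{167}} = \frac{657105837}{18566 \left(-21868 - \frac{6090}{167}\right)} = \frac{657105837}{18566 \left(- \frac{3658046}{167}\right)} = \frac{657105837}{18566} \left(- \frac{167}{3658046}\right) = - \frac{109736674779}{67915282036}$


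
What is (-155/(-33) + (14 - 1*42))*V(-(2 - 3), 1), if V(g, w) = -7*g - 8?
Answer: 3845/11 ≈ 349.55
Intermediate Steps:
V(g, w) = -8 - 7*g
(-155/(-33) + (14 - 1*42))*V(-(2 - 3), 1) = (-155/(-33) + (14 - 1*42))*(-8 - (-7)*(2 - 3)) = (-155*(-1/33) + (14 - 42))*(-8 - (-7)*(-1)) = (155/33 - 28)*(-8 - 7*1) = -769*(-8 - 7)/33 = -769/33*(-15) = 3845/11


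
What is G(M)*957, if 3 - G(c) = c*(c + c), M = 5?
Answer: -44979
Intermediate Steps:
G(c) = 3 - 2*c² (G(c) = 3 - c*(c + c) = 3 - c*2*c = 3 - 2*c²)
G(M)*957 = (3 - 2*5²)*957 = (3 - 2*25)*957 = (3 - 50)*957 = -47*957 = -44979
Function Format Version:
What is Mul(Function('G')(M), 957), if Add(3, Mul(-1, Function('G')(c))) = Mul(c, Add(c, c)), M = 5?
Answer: -44979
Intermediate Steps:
Function('G')(c) = Add(3, Mul(-2, Pow(c, 2))) (Function('G')(c) = Add(3, Mul(-1, Mul(c, Add(c, c)))) = Add(3, Mul(-1, Mul(c, Mul(2, c)))) = Add(3, Mul(-1, Mul(2, Pow(c, 2)))) = Add(3, Mul(-2, Pow(c, 2))))
Mul(Function('G')(M), 957) = Mul(Add(3, Mul(-2, Pow(5, 2))), 957) = Mul(Add(3, Mul(-2, 25)), 957) = Mul(Add(3, -50), 957) = Mul(-47, 957) = -44979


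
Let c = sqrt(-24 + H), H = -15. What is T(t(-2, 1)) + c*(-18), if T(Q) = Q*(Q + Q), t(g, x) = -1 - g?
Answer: 2 - 18*I*sqrt(39) ≈ 2.0 - 112.41*I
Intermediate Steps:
c = I*sqrt(39) (c = sqrt(-24 - 15) = sqrt(-39) = I*sqrt(39) ≈ 6.245*I)
T(Q) = 2*Q**2 (T(Q) = Q*(2*Q) = 2*Q**2)
T(t(-2, 1)) + c*(-18) = 2*(-1 - 1*(-2))**2 + (I*sqrt(39))*(-18) = 2*(-1 + 2)**2 - 18*I*sqrt(39) = 2*1**2 - 18*I*sqrt(39) = 2*1 - 18*I*sqrt(39) = 2 - 18*I*sqrt(39)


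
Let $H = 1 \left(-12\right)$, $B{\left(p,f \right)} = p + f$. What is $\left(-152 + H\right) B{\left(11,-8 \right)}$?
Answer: $-492$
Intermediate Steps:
$B{\left(p,f \right)} = f + p$
$H = -12$
$\left(-152 + H\right) B{\left(11,-8 \right)} = \left(-152 - 12\right) \left(-8 + 11\right) = \left(-164\right) 3 = -492$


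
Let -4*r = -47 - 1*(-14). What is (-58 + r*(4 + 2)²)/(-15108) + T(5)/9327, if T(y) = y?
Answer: -717871/46970772 ≈ -0.015283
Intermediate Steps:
r = 33/4 (r = -(-47 - 1*(-14))/4 = -(-47 + 14)/4 = -¼*(-33) = 33/4 ≈ 8.2500)
(-58 + r*(4 + 2)²)/(-15108) + T(5)/9327 = (-58 + 33*(4 + 2)²/4)/(-15108) + 5/9327 = (-58 + (33/4)*6²)*(-1/15108) + 5*(1/9327) = (-58 + (33/4)*36)*(-1/15108) + 5/9327 = (-58 + 297)*(-1/15108) + 5/9327 = 239*(-1/15108) + 5/9327 = -239/15108 + 5/9327 = -717871/46970772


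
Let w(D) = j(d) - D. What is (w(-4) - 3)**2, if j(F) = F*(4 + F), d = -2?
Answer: 9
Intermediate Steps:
w(D) = -4 - D (w(D) = -2*(4 - 2) - D = -2*2 - D = -4 - D)
(w(-4) - 3)**2 = ((-4 - 1*(-4)) - 3)**2 = ((-4 + 4) - 3)**2 = (0 - 3)**2 = (-3)**2 = 9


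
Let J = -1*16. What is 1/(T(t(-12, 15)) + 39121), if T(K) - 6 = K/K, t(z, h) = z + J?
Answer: 1/39128 ≈ 2.5557e-5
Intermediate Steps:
J = -16
t(z, h) = -16 + z (t(z, h) = z - 16 = -16 + z)
T(K) = 7 (T(K) = 6 + K/K = 6 + 1 = 7)
1/(T(t(-12, 15)) + 39121) = 1/(7 + 39121) = 1/39128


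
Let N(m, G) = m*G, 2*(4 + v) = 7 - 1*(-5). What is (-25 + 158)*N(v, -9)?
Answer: -2394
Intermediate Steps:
v = 2 (v = -4 + (7 - 1*(-5))/2 = -4 + (7 + 5)/2 = -4 + (1/2)*12 = -4 + 6 = 2)
N(m, G) = G*m
(-25 + 158)*N(v, -9) = (-25 + 158)*(-9*2) = 133*(-18) = -2394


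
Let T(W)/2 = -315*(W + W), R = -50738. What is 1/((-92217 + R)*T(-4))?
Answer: -1/720493200 ≈ -1.3879e-9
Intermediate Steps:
T(W) = -1260*W (T(W) = 2*(-315*(W + W)) = 2*(-630*W) = -1260*W)
1/((-92217 + R)*T(-4)) = 1/((-92217 - 50738)*((-1260*(-4)))) = 1/(-142955*5040) = -1/142955*1/5040 = -1/720493200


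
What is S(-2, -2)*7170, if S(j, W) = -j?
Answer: 14340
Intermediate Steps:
S(-2, -2)*7170 = -1*(-2)*7170 = 2*7170 = 14340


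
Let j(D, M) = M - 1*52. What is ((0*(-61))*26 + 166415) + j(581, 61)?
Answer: 166424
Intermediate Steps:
j(D, M) = -52 + M (j(D, M) = M - 52 = -52 + M)
((0*(-61))*26 + 166415) + j(581, 61) = ((0*(-61))*26 + 166415) + (-52 + 61) = (0*26 + 166415) + 9 = (0 + 166415) + 9 = 166415 + 9 = 166424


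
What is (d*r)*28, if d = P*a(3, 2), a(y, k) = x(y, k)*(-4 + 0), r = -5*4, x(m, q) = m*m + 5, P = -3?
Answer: -94080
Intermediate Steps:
x(m, q) = 5 + m**2 (x(m, q) = m**2 + 5 = 5 + m**2)
r = -20
a(y, k) = -20 - 4*y**2 (a(y, k) = (5 + y**2)*(-4 + 0) = (5 + y**2)*(-4) = -20 - 4*y**2)
d = 168 (d = -3*(-20 - 4*3**2) = -3*(-20 - 4*9) = -3*(-20 - 36) = -3*(-56) = 168)
(d*r)*28 = (168*(-20))*28 = -3360*28 = -94080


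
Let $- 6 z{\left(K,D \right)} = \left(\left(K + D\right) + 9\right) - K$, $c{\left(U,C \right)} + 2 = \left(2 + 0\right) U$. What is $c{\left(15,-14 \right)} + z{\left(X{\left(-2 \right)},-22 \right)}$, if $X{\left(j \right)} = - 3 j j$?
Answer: $\frac{181}{6} \approx 30.167$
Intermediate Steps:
$c{\left(U,C \right)} = -2 + 2 U$ ($c{\left(U,C \right)} = -2 + \left(2 + 0\right) U = -2 + 2 U$)
$X{\left(j \right)} = - 3 j^{2}$
$z{\left(K,D \right)} = - \frac{3}{2} - \frac{D}{6}$ ($z{\left(K,D \right)} = - \frac{\left(\left(K + D\right) + 9\right) - K}{6} = - \frac{\left(\left(D + K\right) + 9\right) - K}{6} = - \frac{\left(9 + D + K\right) - K}{6} = - \frac{9 + D}{6} = - \frac{3}{2} - \frac{D}{6}$)
$c{\left(15,-14 \right)} + z{\left(X{\left(-2 \right)},-22 \right)} = \left(-2 + 2 \cdot 15\right) - - \frac{13}{6} = \left(-2 + 30\right) + \left(- \frac{3}{2} + \frac{11}{3}\right) = 28 + \frac{13}{6} = \frac{181}{6}$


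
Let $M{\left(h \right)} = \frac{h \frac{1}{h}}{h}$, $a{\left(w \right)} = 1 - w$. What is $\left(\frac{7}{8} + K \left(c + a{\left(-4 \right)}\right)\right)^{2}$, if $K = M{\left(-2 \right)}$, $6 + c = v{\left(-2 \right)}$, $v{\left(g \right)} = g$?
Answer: $\frac{361}{64} \approx 5.6406$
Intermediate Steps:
$c = -8$ ($c = -6 - 2 = -8$)
$M{\left(h \right)} = \frac{1}{h}$ ($M{\left(h \right)} = 1 \frac{1}{h} = \frac{1}{h}$)
$K = - \frac{1}{2}$ ($K = \frac{1}{-2} = - \frac{1}{2} \approx -0.5$)
$\left(\frac{7}{8} + K \left(c + a{\left(-4 \right)}\right)\right)^{2} = \left(\frac{7}{8} - \frac{-8 + \left(1 - -4\right)}{2}\right)^{2} = \left(7 \cdot \frac{1}{8} - \frac{-8 + \left(1 + 4\right)}{2}\right)^{2} = \left(\frac{7}{8} - \frac{-8 + 5}{2}\right)^{2} = \left(\frac{7}{8} - - \frac{3}{2}\right)^{2} = \left(\frac{7}{8} + \frac{3}{2}\right)^{2} = \left(\frac{19}{8}\right)^{2} = \frac{361}{64}$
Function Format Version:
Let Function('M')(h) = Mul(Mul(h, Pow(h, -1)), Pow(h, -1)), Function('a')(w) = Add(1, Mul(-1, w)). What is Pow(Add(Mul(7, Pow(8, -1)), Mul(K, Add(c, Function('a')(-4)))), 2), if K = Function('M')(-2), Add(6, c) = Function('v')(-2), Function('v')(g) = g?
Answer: Rational(361, 64) ≈ 5.6406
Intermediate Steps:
c = -8 (c = Add(-6, -2) = -8)
Function('M')(h) = Pow(h, -1) (Function('M')(h) = Mul(1, Pow(h, -1)) = Pow(h, -1))
K = Rational(-1, 2) (K = Pow(-2, -1) = Rational(-1, 2) ≈ -0.50000)
Pow(Add(Mul(7, Pow(8, -1)), Mul(K, Add(c, Function('a')(-4)))), 2) = Pow(Add(Mul(7, Pow(8, -1)), Mul(Rational(-1, 2), Add(-8, Add(1, Mul(-1, -4))))), 2) = Pow(Add(Mul(7, Rational(1, 8)), Mul(Rational(-1, 2), Add(-8, Add(1, 4)))), 2) = Pow(Add(Rational(7, 8), Mul(Rational(-1, 2), Add(-8, 5))), 2) = Pow(Add(Rational(7, 8), Mul(Rational(-1, 2), -3)), 2) = Pow(Add(Rational(7, 8), Rational(3, 2)), 2) = Pow(Rational(19, 8), 2) = Rational(361, 64)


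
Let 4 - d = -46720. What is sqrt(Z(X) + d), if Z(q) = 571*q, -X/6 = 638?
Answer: 2*I*sqrt(534766) ≈ 1462.6*I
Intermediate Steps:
d = 46724 (d = 4 - 1*(-46720) = 4 + 46720 = 46724)
X = -3828 (X = -6*638 = -3828)
sqrt(Z(X) + d) = sqrt(571*(-3828) + 46724) = sqrt(-2185788 + 46724) = sqrt(-2139064) = 2*I*sqrt(534766)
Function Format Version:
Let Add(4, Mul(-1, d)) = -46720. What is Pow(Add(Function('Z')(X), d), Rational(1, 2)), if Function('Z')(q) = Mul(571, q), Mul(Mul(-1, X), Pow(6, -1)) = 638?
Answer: Mul(2, I, Pow(534766, Rational(1, 2))) ≈ Mul(1462.6, I)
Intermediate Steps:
d = 46724 (d = Add(4, Mul(-1, -46720)) = Add(4, 46720) = 46724)
X = -3828 (X = Mul(-6, 638) = -3828)
Pow(Add(Function('Z')(X), d), Rational(1, 2)) = Pow(Add(Mul(571, -3828), 46724), Rational(1, 2)) = Pow(Add(-2185788, 46724), Rational(1, 2)) = Pow(-2139064, Rational(1, 2)) = Mul(2, I, Pow(534766, Rational(1, 2)))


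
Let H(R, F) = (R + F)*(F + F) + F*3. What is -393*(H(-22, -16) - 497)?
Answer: -263703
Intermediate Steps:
H(R, F) = 3*F + 2*F*(F + R) (H(R, F) = (F + R)*(2*F) + 3*F = 2*F*(F + R) + 3*F = 3*F + 2*F*(F + R))
-393*(H(-22, -16) - 497) = -393*(-16*(3 + 2*(-16) + 2*(-22)) - 497) = -393*(-16*(3 - 32 - 44) - 497) = -393*(-16*(-73) - 497) = -393*(1168 - 497) = -393*671 = -263703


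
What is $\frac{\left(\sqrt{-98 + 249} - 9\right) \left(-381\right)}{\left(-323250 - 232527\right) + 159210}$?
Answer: $- \frac{381}{44063} + \frac{127 \sqrt{151}}{132189} \approx 0.0031591$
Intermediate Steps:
$\frac{\left(\sqrt{-98 + 249} - 9\right) \left(-381\right)}{\left(-323250 - 232527\right) + 159210} = \frac{\left(\sqrt{151} - 9\right) \left(-381\right)}{-555777 + 159210} = \frac{\left(-9 + \sqrt{151}\right) \left(-381\right)}{-396567} = \left(3429 - 381 \sqrt{151}\right) \left(- \frac{1}{396567}\right) = - \frac{381}{44063} + \frac{127 \sqrt{151}}{132189}$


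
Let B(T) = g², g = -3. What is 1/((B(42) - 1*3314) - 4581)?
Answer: -1/7886 ≈ -0.00012681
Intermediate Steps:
B(T) = 9 (B(T) = (-3)² = 9)
1/((B(42) - 1*3314) - 4581) = 1/((9 - 1*3314) - 4581) = 1/((9 - 3314) - 4581) = 1/(-3305 - 4581) = 1/(-7886) = -1/7886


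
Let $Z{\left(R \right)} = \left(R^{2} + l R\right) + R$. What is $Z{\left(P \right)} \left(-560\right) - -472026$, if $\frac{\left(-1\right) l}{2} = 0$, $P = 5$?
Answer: $455226$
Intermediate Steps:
$l = 0$ ($l = \left(-2\right) 0 = 0$)
$Z{\left(R \right)} = R + R^{2}$ ($Z{\left(R \right)} = \left(R^{2} + 0 R\right) + R = \left(R^{2} + 0\right) + R = R^{2} + R = R + R^{2}$)
$Z{\left(P \right)} \left(-560\right) - -472026 = 5 \left(1 + 5\right) \left(-560\right) - -472026 = 5 \cdot 6 \left(-560\right) + 472026 = 30 \left(-560\right) + 472026 = -16800 + 472026 = 455226$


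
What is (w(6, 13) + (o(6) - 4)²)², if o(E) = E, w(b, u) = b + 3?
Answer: 169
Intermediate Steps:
w(b, u) = 3 + b
(w(6, 13) + (o(6) - 4)²)² = ((3 + 6) + (6 - 4)²)² = (9 + 2²)² = (9 + 4)² = 13² = 169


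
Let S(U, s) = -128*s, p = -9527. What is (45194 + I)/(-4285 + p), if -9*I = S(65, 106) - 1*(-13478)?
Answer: -3767/1151 ≈ -3.2728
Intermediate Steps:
I = 10 (I = -(-128*106 - 1*(-13478))/9 = -(-13568 + 13478)/9 = -⅑*(-90) = 10)
(45194 + I)/(-4285 + p) = (45194 + 10)/(-4285 - 9527) = 45204/(-13812) = 45204*(-1/13812) = -3767/1151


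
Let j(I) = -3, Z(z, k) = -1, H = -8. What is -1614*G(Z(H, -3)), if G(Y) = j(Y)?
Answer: 4842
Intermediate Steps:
G(Y) = -3
-1614*G(Z(H, -3)) = -1614*(-3) = 4842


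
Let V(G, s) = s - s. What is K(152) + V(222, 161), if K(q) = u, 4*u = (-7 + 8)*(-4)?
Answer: -1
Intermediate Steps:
u = -1 (u = ((-7 + 8)*(-4))/4 = (1*(-4))/4 = (¼)*(-4) = -1)
V(G, s) = 0
K(q) = -1
K(152) + V(222, 161) = -1 + 0 = -1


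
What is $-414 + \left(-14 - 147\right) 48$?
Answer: $-8142$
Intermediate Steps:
$-414 + \left(-14 - 147\right) 48 = -414 - 7728 = -8142$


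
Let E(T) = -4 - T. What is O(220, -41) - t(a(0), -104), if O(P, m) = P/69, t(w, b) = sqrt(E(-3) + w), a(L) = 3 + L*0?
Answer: 220/69 - sqrt(2) ≈ 1.7742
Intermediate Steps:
a(L) = 3 (a(L) = 3 + 0 = 3)
t(w, b) = sqrt(-1 + w) (t(w, b) = sqrt((-4 - 1*(-3)) + w) = sqrt((-4 + 3) + w) = sqrt(-1 + w))
O(P, m) = P/69 (O(P, m) = P*(1/69) = P/69)
O(220, -41) - t(a(0), -104) = (1/69)*220 - sqrt(-1 + 3) = 220/69 - sqrt(2)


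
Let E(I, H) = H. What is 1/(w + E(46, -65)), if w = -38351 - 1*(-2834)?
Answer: -1/35582 ≈ -2.8104e-5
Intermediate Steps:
w = -35517 (w = -38351 + 2834 = -35517)
1/(w + E(46, -65)) = 1/(-35517 - 65) = 1/(-35582) = -1/35582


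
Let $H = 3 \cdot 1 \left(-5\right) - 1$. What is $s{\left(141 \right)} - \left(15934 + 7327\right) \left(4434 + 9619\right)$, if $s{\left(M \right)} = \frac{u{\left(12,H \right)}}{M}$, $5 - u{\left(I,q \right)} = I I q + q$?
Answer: $- \frac{15363680376}{47} \approx -3.2689 \cdot 10^{8}$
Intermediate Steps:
$H = -16$ ($H = 3 \left(-5\right) - 1 = -15 - 1 = -16$)
$u{\left(I,q \right)} = 5 - q - q I^{2}$ ($u{\left(I,q \right)} = 5 - \left(I I q + q\right) = 5 - \left(I^{2} q + q\right) = 5 - \left(q I^{2} + q\right) = 5 - \left(q + q I^{2}\right) = 5 - q - q I^{2}$)
$s{\left(M \right)} = \frac{2325}{M}$ ($s{\left(M \right)} = \frac{5 - -16 - - 16 \cdot 12^{2}}{M} = \frac{5 + 16 - \left(-16\right) 144}{M} = \frac{5 + 16 + 2304}{M} = \frac{2325}{M}$)
$s{\left(141 \right)} - \left(15934 + 7327\right) \left(4434 + 9619\right) = \frac{2325}{141} - \left(15934 + 7327\right) \left(4434 + 9619\right) = 2325 \cdot \frac{1}{141} - 23261 \cdot 14053 = \frac{775}{47} - 326886833 = - \frac{15363680376}{47}$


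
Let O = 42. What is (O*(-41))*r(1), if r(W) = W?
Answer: -1722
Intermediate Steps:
(O*(-41))*r(1) = (42*(-41))*1 = -1722*1 = -1722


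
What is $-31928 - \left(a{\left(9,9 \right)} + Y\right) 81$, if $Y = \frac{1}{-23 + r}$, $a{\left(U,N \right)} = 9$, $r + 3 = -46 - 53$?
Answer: $- \frac{4082044}{125} \approx -32656.0$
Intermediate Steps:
$r = -102$ ($r = -3 - 99 = -102$)
$Y = - \frac{1}{125}$ ($Y = \frac{1}{-23 - 102} = \frac{1}{-125} = - \frac{1}{125} \approx -0.008$)
$-31928 - \left(a{\left(9,9 \right)} + Y\right) 81 = -31928 - \left(9 - \frac{1}{125}\right) 81 = -31928 - \frac{1124}{125} \cdot 81 = -31928 - \frac{91044}{125} = - \frac{4082044}{125}$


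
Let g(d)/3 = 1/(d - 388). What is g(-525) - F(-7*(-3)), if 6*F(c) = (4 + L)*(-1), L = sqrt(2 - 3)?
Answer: 1817/2739 + I/6 ≈ 0.66338 + 0.16667*I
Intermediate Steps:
L = I (L = sqrt(-1) = I ≈ 1.0*I)
F(c) = -2/3 - I/6 (F(c) = ((4 + I)*(-1))/6 = (-4 - I)/6 = -2/3 - I/6)
g(d) = 3/(-388 + d) (g(d) = 3/(d - 388) = 3/(-388 + d))
g(-525) - F(-7*(-3)) = 3/(-388 - 525) - (-2/3 - I/6) = 3/(-913) + (2/3 + I/6) = 3*(-1/913) + (2/3 + I/6) = -3/913 + (2/3 + I/6) = 1817/2739 + I/6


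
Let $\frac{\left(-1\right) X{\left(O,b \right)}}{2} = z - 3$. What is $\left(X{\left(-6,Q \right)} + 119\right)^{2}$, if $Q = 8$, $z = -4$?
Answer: $17689$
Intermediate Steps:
$X{\left(O,b \right)} = 14$ ($X{\left(O,b \right)} = - 2 \left(-4 - 3\right) = \left(-2\right) \left(-7\right) = 14$)
$\left(X{\left(-6,Q \right)} + 119\right)^{2} = \left(14 + 119\right)^{2} = 133^{2} = 17689$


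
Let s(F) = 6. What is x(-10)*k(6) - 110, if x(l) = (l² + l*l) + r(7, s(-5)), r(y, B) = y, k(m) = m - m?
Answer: -110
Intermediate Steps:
k(m) = 0
x(l) = 7 + 2*l² (x(l) = (l² + l*l) + 7 = (l² + l²) + 7 = 2*l² + 7 = 7 + 2*l²)
x(-10)*k(6) - 110 = (7 + 2*(-10)²)*0 - 110 = (7 + 2*100)*0 - 110 = (7 + 200)*0 - 110 = 207*0 - 110 = 0 - 110 = -110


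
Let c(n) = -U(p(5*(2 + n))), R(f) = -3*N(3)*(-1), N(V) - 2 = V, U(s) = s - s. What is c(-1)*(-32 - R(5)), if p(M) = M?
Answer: 0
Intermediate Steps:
U(s) = 0
N(V) = 2 + V
R(f) = 15 (R(f) = -3*(2 + 3)*(-1) = -3*5*(-1) = -15*(-1) = 15)
c(n) = 0 (c(n) = -1*0 = 0)
c(-1)*(-32 - R(5)) = 0*(-32 - 1*15) = 0*(-32 - 15) = 0*(-47) = 0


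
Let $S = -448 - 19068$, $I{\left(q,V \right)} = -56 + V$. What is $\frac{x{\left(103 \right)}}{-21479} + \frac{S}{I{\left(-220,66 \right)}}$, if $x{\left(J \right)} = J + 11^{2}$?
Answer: $- \frac{209593202}{107395} \approx -1951.6$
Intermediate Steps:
$x{\left(J \right)} = 121 + J$ ($x{\left(J \right)} = J + 121 = 121 + J$)
$S = -19516$
$\frac{x{\left(103 \right)}}{-21479} + \frac{S}{I{\left(-220,66 \right)}} = \frac{121 + 103}{-21479} - \frac{19516}{-56 + 66} = 224 \left(- \frac{1}{21479}\right) - \frac{19516}{10} = - \frac{224}{21479} - \frac{9758}{5} = - \frac{209593202}{107395}$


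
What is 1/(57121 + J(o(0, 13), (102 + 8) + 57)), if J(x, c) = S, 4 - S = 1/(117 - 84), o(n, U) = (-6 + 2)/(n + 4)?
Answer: 33/1885124 ≈ 1.7505e-5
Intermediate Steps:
o(n, U) = -4/(4 + n)
S = 131/33 (S = 4 - 1/(117 - 84) = 4 - 1/33 = 131/33 ≈ 3.9697)
J(x, c) = 131/33
1/(57121 + J(o(0, 13), (102 + 8) + 57)) = 1/(57121 + 131/33) = 1/(1885124/33) = 33/1885124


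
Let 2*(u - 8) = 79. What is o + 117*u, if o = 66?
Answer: 11247/2 ≈ 5623.5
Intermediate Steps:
u = 95/2 (u = 8 + (1/2)*79 = 8 + 79/2 = 95/2 ≈ 47.500)
o + 117*u = 66 + 117*(95/2) = 66 + 11115/2 = 11247/2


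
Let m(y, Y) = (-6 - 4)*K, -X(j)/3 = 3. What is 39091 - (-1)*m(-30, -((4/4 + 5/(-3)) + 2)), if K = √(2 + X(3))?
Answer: 39091 - 10*I*√7 ≈ 39091.0 - 26.458*I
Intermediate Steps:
X(j) = -9 (X(j) = -3*3 = -9)
K = I*√7 (K = √(2 - 9) = √(-7) = I*√7 ≈ 2.6458*I)
m(y, Y) = -10*I*√7 (m(y, Y) = (-6 - 4)*(I*√7) = -10*I*√7)
39091 - (-1)*m(-30, -((4/4 + 5/(-3)) + 2)) = 39091 - (-1)*(-10*I*√7) = 39091 - 10*I*√7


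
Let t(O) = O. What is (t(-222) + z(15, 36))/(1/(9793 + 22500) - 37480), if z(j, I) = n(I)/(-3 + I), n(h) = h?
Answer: 26157330/4437919343 ≈ 0.0058941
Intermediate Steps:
z(j, I) = I/(-3 + I)
(t(-222) + z(15, 36))/(1/(9793 + 22500) - 37480) = (-222 + 36/(-3 + 36))/(1/(9793 + 22500) - 37480) = (-222 + 36/33)/(1/32293 - 37480) = (-222 + 36*(1/33))/(1/32293 - 37480) = (-222 + 12/11)/(-1210341639/32293) = -2430/11*(-32293/1210341639) = 26157330/4437919343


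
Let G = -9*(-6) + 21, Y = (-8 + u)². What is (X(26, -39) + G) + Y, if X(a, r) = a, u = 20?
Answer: 245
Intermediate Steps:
Y = 144 (Y = (-8 + 20)² = 12² = 144)
G = 75 (G = 54 + 21 = 75)
(X(26, -39) + G) + Y = (26 + 75) + 144 = 101 + 144 = 245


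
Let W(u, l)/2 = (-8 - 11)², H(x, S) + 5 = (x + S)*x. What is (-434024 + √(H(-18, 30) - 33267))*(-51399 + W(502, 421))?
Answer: 21995034248 - 202708*I*√2093 ≈ 2.1995e+10 - 9.2738e+6*I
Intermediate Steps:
H(x, S) = -5 + x*(S + x) (H(x, S) = -5 + (x + S)*x = -5 + (S + x)*x = -5 + x*(S + x))
W(u, l) = 722 (W(u, l) = 2*(-8 - 11)² = 2*(-19)² = 2*361 = 722)
(-434024 + √(H(-18, 30) - 33267))*(-51399 + W(502, 421)) = (-434024 + √((-5 + (-18)² + 30*(-18)) - 33267))*(-51399 + 722) = (-434024 + √((-5 + 324 - 540) - 33267))*(-50677) = (-434024 + √(-221 - 33267))*(-50677) = (-434024 + √(-33488))*(-50677) = (-434024 + 4*I*√2093)*(-50677) = 21995034248 - 202708*I*√2093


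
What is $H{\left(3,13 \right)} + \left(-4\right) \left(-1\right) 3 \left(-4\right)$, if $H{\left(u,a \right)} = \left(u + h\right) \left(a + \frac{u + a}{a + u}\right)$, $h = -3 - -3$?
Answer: $-6$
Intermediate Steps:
$h = 0$ ($h = -3 + 3 = 0$)
$H{\left(u,a \right)} = u \left(1 + a\right)$ ($H{\left(u,a \right)} = \left(u + 0\right) \left(a + \frac{u + a}{a + u}\right) = u \left(a + \frac{a + u}{a + u}\right) = u \left(a + 1\right) = u \left(1 + a\right)$)
$H{\left(3,13 \right)} + \left(-4\right) \left(-1\right) 3 \left(-4\right) = 3 \left(1 + 13\right) + \left(-4\right) \left(-1\right) 3 \left(-4\right) = 3 \cdot 14 + 4 \cdot 3 \left(-4\right) = 42 + 12 \left(-4\right) = 42 - 48 = -6$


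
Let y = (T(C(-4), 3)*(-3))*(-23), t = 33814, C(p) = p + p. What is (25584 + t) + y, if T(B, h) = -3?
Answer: 59191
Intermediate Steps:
C(p) = 2*p
y = -207 (y = -3*(-3)*(-23) = 9*(-23) = -207)
(25584 + t) + y = (25584 + 33814) - 207 = 59398 - 207 = 59191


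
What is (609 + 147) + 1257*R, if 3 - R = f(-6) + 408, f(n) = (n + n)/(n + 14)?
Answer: -1012887/2 ≈ -5.0644e+5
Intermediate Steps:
f(n) = 2*n/(14 + n) (f(n) = (2*n)/(14 + n) = 2*n/(14 + n))
R = -807/2 (R = 3 - (2*(-6)/(14 - 6) + 408) = 3 - (2*(-6)/8 + 408) = 3 - (2*(-6)*(1/8) + 408) = 3 - (-3/2 + 408) = 3 - 1*813/2 = 3 - 813/2 = -807/2 ≈ -403.50)
(609 + 147) + 1257*R = (609 + 147) + 1257*(-807/2) = 756 - 1014399/2 = -1012887/2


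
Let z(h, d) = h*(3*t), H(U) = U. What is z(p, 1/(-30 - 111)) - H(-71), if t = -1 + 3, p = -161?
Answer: -895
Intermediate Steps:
t = 2
z(h, d) = 6*h (z(h, d) = h*(3*2) = h*6 = 6*h)
z(p, 1/(-30 - 111)) - H(-71) = 6*(-161) - 1*(-71) = -966 + 71 = -895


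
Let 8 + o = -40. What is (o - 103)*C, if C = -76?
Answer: 11476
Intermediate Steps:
o = -48 (o = -8 - 40 = -48)
(o - 103)*C = (-48 - 103)*(-76) = -151*(-76) = 11476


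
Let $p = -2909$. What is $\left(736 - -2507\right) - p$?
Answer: $6152$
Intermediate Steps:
$\left(736 - -2507\right) - p = \left(736 - -2507\right) - -2909 = \left(736 + 2507\right) + 2909 = 3243 + 2909 = 6152$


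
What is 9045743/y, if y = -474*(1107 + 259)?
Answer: -9045743/647484 ≈ -13.971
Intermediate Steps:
y = -647484 (y = -474*1366 = -647484)
9045743/y = 9045743/(-647484) = 9045743*(-1/647484) = -9045743/647484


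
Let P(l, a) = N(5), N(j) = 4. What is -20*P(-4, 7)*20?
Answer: -1600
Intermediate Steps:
P(l, a) = 4
-20*P(-4, 7)*20 = -20*4*20 = -80*20 = -1600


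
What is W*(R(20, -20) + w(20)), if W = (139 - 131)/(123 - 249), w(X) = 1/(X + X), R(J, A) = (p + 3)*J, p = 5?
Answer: -6401/630 ≈ -10.160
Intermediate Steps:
R(J, A) = 8*J (R(J, A) = (5 + 3)*J = 8*J)
w(X) = 1/(2*X)
W = -4/63 (W = 8/(-126) = 8*(-1/126) = -4/63 ≈ -0.063492)
W*(R(20, -20) + w(20)) = -4*(8*20 + (½)/20)/63 = -4*(160 + (½)*(1/20))/63 = -4*(160 + 1/40)/63 = -4/63*6401/40 = -6401/630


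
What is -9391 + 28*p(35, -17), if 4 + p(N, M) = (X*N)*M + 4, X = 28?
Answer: -475871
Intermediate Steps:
p(N, M) = 28*M*N (p(N, M) = -4 + ((28*N)*M + 4) = -4 + (28*M*N + 4) = -4 + (4 + 28*M*N) = 28*M*N)
-9391 + 28*p(35, -17) = -9391 + 28*(28*(-17)*35) = -9391 + 28*(-16660) = -9391 - 466480 = -475871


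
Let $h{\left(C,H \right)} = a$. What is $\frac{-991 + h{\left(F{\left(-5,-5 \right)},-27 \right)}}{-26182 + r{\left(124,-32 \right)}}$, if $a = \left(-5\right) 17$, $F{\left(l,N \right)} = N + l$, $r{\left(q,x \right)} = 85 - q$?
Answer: $\frac{1076}{26221} \approx 0.041036$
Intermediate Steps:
$a = -85$
$h{\left(C,H \right)} = -85$
$\frac{-991 + h{\left(F{\left(-5,-5 \right)},-27 \right)}}{-26182 + r{\left(124,-32 \right)}} = \frac{-991 - 85}{-26182 + \left(85 - 124\right)} = - \frac{1076}{-26182 + \left(85 - 124\right)} = - \frac{1076}{-26182 - 39} = - \frac{1076}{-26221} = \left(-1076\right) \left(- \frac{1}{26221}\right) = \frac{1076}{26221}$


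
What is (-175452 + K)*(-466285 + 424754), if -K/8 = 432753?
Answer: 151068015756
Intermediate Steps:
K = -3462024 (K = -8*432753 = -3462024)
(-175452 + K)*(-466285 + 424754) = (-175452 - 3462024)*(-466285 + 424754) = -3637476*(-41531) = 151068015756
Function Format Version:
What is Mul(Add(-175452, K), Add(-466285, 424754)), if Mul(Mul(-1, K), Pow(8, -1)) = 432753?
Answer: 151068015756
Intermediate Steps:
K = -3462024 (K = Mul(-8, 432753) = -3462024)
Mul(Add(-175452, K), Add(-466285, 424754)) = Mul(Add(-175452, -3462024), Add(-466285, 424754)) = Mul(-3637476, -41531) = 151068015756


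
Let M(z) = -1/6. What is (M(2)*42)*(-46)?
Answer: 322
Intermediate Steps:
M(z) = -⅙ (M(z) = -1*⅙ = -⅙)
(M(2)*42)*(-46) = -⅙*42*(-46) = -7*(-46) = 322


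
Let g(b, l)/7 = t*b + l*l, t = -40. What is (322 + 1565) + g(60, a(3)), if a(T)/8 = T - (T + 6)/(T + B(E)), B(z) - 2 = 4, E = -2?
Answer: -13121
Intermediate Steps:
B(z) = 6 (B(z) = 2 + 4 = 6)
a(T) = -8 + 8*T (a(T) = 8*(T - (T + 6)/(T + 6)) = 8*(T - (6 + T)/(6 + T)) = 8*(T - 1*1) = 8*(T - 1) = 8*(-1 + T) = -8 + 8*T)
g(b, l) = -280*b + 7*l² (g(b, l) = 7*(-40*b + l*l) = 7*(-40*b + l²) = 7*(l² - 40*b) = -280*b + 7*l²)
(322 + 1565) + g(60, a(3)) = (322 + 1565) + (-280*60 + 7*(-8 + 8*3)²) = 1887 + (-16800 + 7*(-8 + 24)²) = 1887 + (-16800 + 7*16²) = 1887 + (-16800 + 7*256) = 1887 + (-16800 + 1792) = 1887 - 15008 = -13121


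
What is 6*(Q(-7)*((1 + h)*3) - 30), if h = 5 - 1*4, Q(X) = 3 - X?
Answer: 180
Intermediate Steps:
h = 1 (h = 5 - 4 = 1)
6*(Q(-7)*((1 + h)*3) - 30) = 6*((3 - 1*(-7))*((1 + 1)*3) - 30) = 6*((3 + 7)*(2*3) - 30) = 6*(10*6 - 30) = 6*(60 - 30) = 6*30 = 180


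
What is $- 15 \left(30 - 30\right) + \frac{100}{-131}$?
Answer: $- \frac{100}{131} \approx -0.76336$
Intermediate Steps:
$- 15 \left(30 - 30\right) + \frac{100}{-131} = - 15 \left(30 - 30\right) + 100 \left(- \frac{1}{131}\right) = \left(-15\right) 0 - \frac{100}{131} = 0 - \frac{100}{131} = - \frac{100}{131}$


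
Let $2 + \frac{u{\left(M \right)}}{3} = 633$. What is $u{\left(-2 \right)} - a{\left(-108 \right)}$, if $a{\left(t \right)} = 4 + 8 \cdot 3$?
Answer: $1865$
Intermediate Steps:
$a{\left(t \right)} = 28$ ($a{\left(t \right)} = 4 + 24 = 28$)
$u{\left(M \right)} = 1893$ ($u{\left(M \right)} = -6 + 3 \cdot 633 = -6 + 1899 = 1893$)
$u{\left(-2 \right)} - a{\left(-108 \right)} = 1893 - 28 = 1865$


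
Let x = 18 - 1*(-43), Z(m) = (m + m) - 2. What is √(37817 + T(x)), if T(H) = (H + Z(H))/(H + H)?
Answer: √562890310/122 ≈ 194.47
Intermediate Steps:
Z(m) = -2 + 2*m (Z(m) = 2*m - 2 = -2 + 2*m)
x = 61 (x = 18 + 43 = 61)
T(H) = (-2 + 3*H)/(2*H) (T(H) = (H + (-2 + 2*H))/(H + H) = (-2 + 3*H)/((2*H)) = (-2 + 3*H)*(1/(2*H)) = (-2 + 3*H)/(2*H))
√(37817 + T(x)) = √(37817 + (3/2 - 1/61)) = √(37817 + 181/122) = √(4613855/122) = √562890310/122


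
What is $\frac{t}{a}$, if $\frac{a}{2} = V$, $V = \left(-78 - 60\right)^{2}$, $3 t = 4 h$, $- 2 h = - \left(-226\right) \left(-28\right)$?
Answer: $\frac{1582}{14283} \approx 0.11076$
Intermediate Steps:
$h = 3164$ ($h = - \frac{\left(-1\right) \left(\left(-226\right) \left(-28\right)\right)}{2} = - \frac{\left(-1\right) 6328}{2} = \left(- \frac{1}{2}\right) \left(-6328\right) = 3164$)
$t = \frac{12656}{3}$ ($t = \frac{4 \cdot 3164}{3} = \frac{1}{3} \cdot 12656 = \frac{12656}{3} \approx 4218.7$)
$V = 19044$ ($V = \left(-138\right)^{2} = 19044$)
$a = 38088$ ($a = 2 \cdot 19044 = 38088$)
$\frac{t}{a} = \frac{12656}{3 \cdot 38088} = \frac{12656}{3} \cdot \frac{1}{38088} = \frac{1582}{14283}$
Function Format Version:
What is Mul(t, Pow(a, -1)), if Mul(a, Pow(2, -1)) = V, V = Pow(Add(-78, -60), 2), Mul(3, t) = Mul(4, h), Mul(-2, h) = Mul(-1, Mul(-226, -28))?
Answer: Rational(1582, 14283) ≈ 0.11076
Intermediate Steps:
h = 3164 (h = Mul(Rational(-1, 2), Mul(-1, Mul(-226, -28))) = Mul(Rational(-1, 2), Mul(-1, 6328)) = Mul(Rational(-1, 2), -6328) = 3164)
t = Rational(12656, 3) (t = Mul(Rational(1, 3), Mul(4, 3164)) = Mul(Rational(1, 3), 12656) = Rational(12656, 3) ≈ 4218.7)
V = 19044 (V = Pow(-138, 2) = 19044)
a = 38088 (a = Mul(2, 19044) = 38088)
Mul(t, Pow(a, -1)) = Mul(Rational(12656, 3), Pow(38088, -1)) = Mul(Rational(12656, 3), Rational(1, 38088)) = Rational(1582, 14283)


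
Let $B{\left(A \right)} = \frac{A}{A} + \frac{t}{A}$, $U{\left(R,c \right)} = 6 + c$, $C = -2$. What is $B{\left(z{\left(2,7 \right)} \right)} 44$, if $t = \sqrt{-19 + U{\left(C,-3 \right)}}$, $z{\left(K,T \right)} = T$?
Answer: $44 + \frac{176 i}{7} \approx 44.0 + 25.143 i$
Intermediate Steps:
$t = 4 i$ ($t = \sqrt{-19 + \left(6 - 3\right)} = \sqrt{-19 + 3} = \sqrt{-16} = 4 i \approx 4.0 i$)
$B{\left(A \right)} = 1 + \frac{4 i}{A}$ ($B{\left(A \right)} = \frac{A}{A} + \frac{4 i}{A} = 1 + \frac{4 i}{A}$)
$B{\left(z{\left(2,7 \right)} \right)} 44 = \frac{7 + 4 i}{7} \cdot 44 = \left(1 + \frac{4 i}{7}\right) 44 = 44 + \frac{176 i}{7}$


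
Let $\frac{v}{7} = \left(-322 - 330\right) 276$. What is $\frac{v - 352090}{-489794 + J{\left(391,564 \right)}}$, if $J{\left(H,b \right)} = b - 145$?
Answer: $\frac{1611754}{489375} \approx 3.2935$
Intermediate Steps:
$v = -1259664$ ($v = 7 \left(-322 - 330\right) 276 = 7 \left(\left(-652\right) 276\right) = 7 \left(-179952\right) = -1259664$)
$J{\left(H,b \right)} = -145 + b$
$\frac{v - 352090}{-489794 + J{\left(391,564 \right)}} = \frac{-1259664 - 352090}{-489794 + \left(-145 + 564\right)} = - \frac{1611754}{-489794 + 419} = - \frac{1611754}{-489375} = \left(-1611754\right) \left(- \frac{1}{489375}\right) = \frac{1611754}{489375}$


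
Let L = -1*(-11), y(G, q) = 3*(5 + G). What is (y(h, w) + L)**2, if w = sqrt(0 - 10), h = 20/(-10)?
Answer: 400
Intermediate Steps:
h = -2 (h = 20*(-1/10) = -2)
w = I*sqrt(10) (w = sqrt(-10) = I*sqrt(10) ≈ 3.1623*I)
y(G, q) = 15 + 3*G
L = 11
(y(h, w) + L)**2 = ((15 + 3*(-2)) + 11)**2 = ((15 - 6) + 11)**2 = (9 + 11)**2 = 20**2 = 400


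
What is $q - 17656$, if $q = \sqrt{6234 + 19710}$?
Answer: $-17656 + 2 \sqrt{6486} \approx -17495.0$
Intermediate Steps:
$q = 2 \sqrt{6486}$ ($q = \sqrt{25944} = 2 \sqrt{6486} \approx 161.07$)
$q - 17656 = 2 \sqrt{6486} - 17656 = -17656 + 2 \sqrt{6486}$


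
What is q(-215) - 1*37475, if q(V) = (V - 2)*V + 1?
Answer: 9181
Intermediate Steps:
q(V) = 1 + V*(-2 + V) (q(V) = (-2 + V)*V + 1 = V*(-2 + V) + 1 = 1 + V*(-2 + V))
q(-215) - 1*37475 = (1 + (-215)² - 2*(-215)) - 1*37475 = (1 + 46225 + 430) - 37475 = 46656 - 37475 = 9181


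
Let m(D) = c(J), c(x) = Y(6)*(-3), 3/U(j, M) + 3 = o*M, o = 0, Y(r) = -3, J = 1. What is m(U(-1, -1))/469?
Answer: 9/469 ≈ 0.019190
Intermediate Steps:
U(j, M) = -1 (U(j, M) = 3/(-3 + 0*M) = 3/(-3 + 0) = 3/(-3) = 3*(-⅓) = -1)
c(x) = 9 (c(x) = -3*(-3) = 9)
m(D) = 9
m(U(-1, -1))/469 = 9/469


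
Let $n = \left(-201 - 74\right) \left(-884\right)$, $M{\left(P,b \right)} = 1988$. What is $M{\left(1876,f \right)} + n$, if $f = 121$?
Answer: $245088$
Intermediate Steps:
$n = 243100$ ($n = \left(-275\right) \left(-884\right) = 243100$)
$M{\left(1876,f \right)} + n = 1988 + 243100 = 245088$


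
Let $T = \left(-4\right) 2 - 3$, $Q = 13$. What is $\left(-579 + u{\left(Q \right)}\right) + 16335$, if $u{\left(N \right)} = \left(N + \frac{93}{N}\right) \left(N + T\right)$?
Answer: $\frac{205352}{13} \approx 15796.0$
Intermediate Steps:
$T = -11$ ($T = -8 - 3 = -11$)
$u{\left(N \right)} = \left(-11 + N\right) \left(N + \frac{93}{N}\right)$ ($u{\left(N \right)} = \left(N + \frac{93}{N}\right) \left(N - 11\right) = \left(N + \frac{93}{N}\right) \left(-11 + N\right) = \left(-11 + N\right) \left(N + \frac{93}{N}\right)$)
$\left(-579 + u{\left(Q \right)}\right) + 16335 = \left(-579 + \left(93 + 13^{2} - \frac{1023}{13} - 143\right)\right) + 16335 = \left(-579 + \left(93 + 169 - \frac{1023}{13} - 143\right)\right) + 16335 = \left(-579 + \frac{524}{13}\right) + 16335 = - \frac{7003}{13} + 16335 = \frac{205352}{13}$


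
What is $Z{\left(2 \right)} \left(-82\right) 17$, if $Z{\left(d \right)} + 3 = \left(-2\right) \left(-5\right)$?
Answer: $-9758$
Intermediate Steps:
$Z{\left(d \right)} = 7$ ($Z{\left(d \right)} = -3 - -10 = -3 + 10 = 7$)
$Z{\left(2 \right)} \left(-82\right) 17 = 7 \left(-82\right) 17 = \left(-574\right) 17 = -9758$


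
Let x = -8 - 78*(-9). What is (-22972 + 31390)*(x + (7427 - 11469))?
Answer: -28183464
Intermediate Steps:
x = 694 (x = -8 + 702 = 694)
(-22972 + 31390)*(x + (7427 - 11469)) = (-22972 + 31390)*(694 + (7427 - 11469)) = 8418*(694 - 4042) = 8418*(-3348) = -28183464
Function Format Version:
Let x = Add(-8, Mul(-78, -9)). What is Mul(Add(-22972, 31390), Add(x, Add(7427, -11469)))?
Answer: -28183464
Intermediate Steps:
x = 694 (x = Add(-8, 702) = 694)
Mul(Add(-22972, 31390), Add(x, Add(7427, -11469))) = Mul(Add(-22972, 31390), Add(694, Add(7427, -11469))) = Mul(8418, Add(694, -4042)) = Mul(8418, -3348) = -28183464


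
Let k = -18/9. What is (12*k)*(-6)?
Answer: 144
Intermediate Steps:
k = -2 (k = -18*⅑ = -2)
(12*k)*(-6) = (12*(-2))*(-6) = -24*(-6) = 144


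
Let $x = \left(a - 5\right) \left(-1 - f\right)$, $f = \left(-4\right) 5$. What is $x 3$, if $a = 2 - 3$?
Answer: $-342$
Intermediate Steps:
$f = -20$
$a = -1$ ($a = 2 - 3 = -1$)
$x = -114$ ($x = \left(-1 - 5\right) \left(-1 - -20\right) = - 6 \left(-1 + 20\right) = \left(-6\right) 19 = -114$)
$x 3 = \left(-114\right) 3 = -342$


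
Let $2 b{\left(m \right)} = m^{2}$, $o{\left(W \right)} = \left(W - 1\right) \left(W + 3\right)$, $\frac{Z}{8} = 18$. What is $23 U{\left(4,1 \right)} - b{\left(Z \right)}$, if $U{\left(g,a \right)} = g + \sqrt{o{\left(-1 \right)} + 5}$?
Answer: $-10253$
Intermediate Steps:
$Z = 144$ ($Z = 8 \cdot 18 = 144$)
$o{\left(W \right)} = \left(-1 + W\right) \left(3 + W\right)$
$U{\left(g,a \right)} = 1 + g$ ($U{\left(g,a \right)} = g + \sqrt{\left(-3 + \left(-1\right)^{2} + 2 \left(-1\right)\right) + 5} = g + \sqrt{\left(-3 + 1 - 2\right) + 5} = g + \sqrt{-4 + 5} = g + \sqrt{1} = g + 1 = 1 + g$)
$b{\left(m \right)} = \frac{m^{2}}{2}$
$23 U{\left(4,1 \right)} - b{\left(Z \right)} = 23 \left(1 + 4\right) - \frac{144^{2}}{2} = 23 \cdot 5 - \frac{1}{2} \cdot 20736 = 115 - 10368 = -10253$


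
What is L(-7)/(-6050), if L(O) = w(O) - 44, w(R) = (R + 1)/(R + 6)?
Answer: 19/3025 ≈ 0.0062810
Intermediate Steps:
w(R) = (1 + R)/(6 + R)
L(O) = -44 + (1 + O)/(6 + O) (L(O) = (1 + O)/(6 + O) - 44 = -44 + (1 + O)/(6 + O))
L(-7)/(-6050) = ((-263 - 43*(-7))/(6 - 7))/(-6050) = ((-263 + 301)/(-1))*(-1/6050) = -1*38*(-1/6050) = -38*(-1/6050) = 19/3025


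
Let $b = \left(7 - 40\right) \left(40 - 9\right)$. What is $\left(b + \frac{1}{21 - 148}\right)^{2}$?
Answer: $\frac{16879726084}{16129} \approx 1.0465 \cdot 10^{6}$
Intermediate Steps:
$b = -1023$ ($b = \left(-33\right) 31 = -1023$)
$\left(b + \frac{1}{21 - 148}\right)^{2} = \left(-1023 + \frac{1}{21 - 148}\right)^{2} = \left(-1023 + \frac{1}{-127}\right)^{2} = \left(-1023 - \frac{1}{127}\right)^{2} = \left(- \frac{129922}{127}\right)^{2} = \frac{16879726084}{16129}$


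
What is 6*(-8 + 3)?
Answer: -30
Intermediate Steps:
6*(-8 + 3) = 6*(-5) = -30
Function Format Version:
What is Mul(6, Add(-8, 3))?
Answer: -30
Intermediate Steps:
Mul(6, Add(-8, 3)) = Mul(6, -5) = -30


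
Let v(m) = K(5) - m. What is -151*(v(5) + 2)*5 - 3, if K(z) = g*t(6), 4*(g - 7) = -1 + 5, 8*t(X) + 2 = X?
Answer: -758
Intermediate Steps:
t(X) = -1/4 + X/8
g = 8 (g = 7 + (-1 + 5)/4 = 7 + (1/4)*4 = 7 + 1 = 8)
K(z) = 4 (K(z) = 8*(-1/4 + (1/8)*6) = 8*(-1/4 + 3/4) = 8*(1/2) = 4)
v(m) = 4 - m
-151*(v(5) + 2)*5 - 3 = -151*((4 - 1*5) + 2)*5 - 3 = -151*((4 - 5) + 2)*5 - 3 = -151*(-1 + 2)*5 - 3 = -151*5 - 3 = -755 - 3 = -758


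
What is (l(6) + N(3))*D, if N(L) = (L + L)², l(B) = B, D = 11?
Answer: 462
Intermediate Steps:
N(L) = 4*L² (N(L) = (2*L)² = 4*L²)
(l(6) + N(3))*D = (6 + 4*3²)*11 = (6 + 4*9)*11 = (6 + 36)*11 = 42*11 = 462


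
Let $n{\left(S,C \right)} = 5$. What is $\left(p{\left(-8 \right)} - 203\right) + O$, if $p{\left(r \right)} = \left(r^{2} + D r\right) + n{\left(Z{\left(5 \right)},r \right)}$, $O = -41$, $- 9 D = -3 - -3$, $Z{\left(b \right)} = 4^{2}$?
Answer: $-175$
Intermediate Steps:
$Z{\left(b \right)} = 16$
$D = 0$ ($D = - \frac{-3 - -3}{9} = - \frac{-3 + 3}{9} = \left(- \frac{1}{9}\right) 0 = 0$)
$p{\left(r \right)} = 5 + r^{2}$ ($p{\left(r \right)} = \left(r^{2} + 0 r\right) + 5 = \left(r^{2} + 0\right) + 5 = r^{2} + 5 = 5 + r^{2}$)
$\left(p{\left(-8 \right)} - 203\right) + O = \left(\left(5 + \left(-8\right)^{2}\right) - 203\right) - 41 = \left(\left(5 + 64\right) - 203\right) - 41 = \left(69 - 203\right) - 41 = -134 - 41 = -175$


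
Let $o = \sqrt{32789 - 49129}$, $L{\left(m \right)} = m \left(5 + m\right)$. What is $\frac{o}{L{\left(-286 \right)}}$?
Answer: $\frac{i \sqrt{4085}}{40183} \approx 0.0015906 i$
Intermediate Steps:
$o = 2 i \sqrt{4085}$ ($o = \sqrt{-16340} = 2 i \sqrt{4085} \approx 127.83 i$)
$\frac{o}{L{\left(-286 \right)}} = \frac{2 i \sqrt{4085}}{\left(-286\right) \left(5 - 286\right)} = \frac{2 i \sqrt{4085}}{\left(-286\right) \left(-281\right)} = \frac{2 i \sqrt{4085}}{80366} = 2 i \sqrt{4085} \cdot \frac{1}{80366} = \frac{i \sqrt{4085}}{40183}$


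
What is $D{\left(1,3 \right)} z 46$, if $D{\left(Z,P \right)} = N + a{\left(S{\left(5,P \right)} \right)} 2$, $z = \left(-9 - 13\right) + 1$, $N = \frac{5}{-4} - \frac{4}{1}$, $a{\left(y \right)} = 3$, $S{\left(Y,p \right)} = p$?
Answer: $- \frac{1449}{2} \approx -724.5$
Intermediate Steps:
$N = - \frac{21}{4}$ ($N = 5 \left(- \frac{1}{4}\right) - 4 = - \frac{5}{4} - 4 = - \frac{21}{4} \approx -5.25$)
$z = -21$ ($z = -22 + 1 = -21$)
$D{\left(Z,P \right)} = \frac{3}{4}$ ($D{\left(Z,P \right)} = - \frac{21}{4} + 3 \cdot 2 = - \frac{21}{4} + 6 = \frac{3}{4}$)
$D{\left(1,3 \right)} z 46 = \frac{3}{4} \left(-21\right) 46 = \left(- \frac{63}{4}\right) 46 = - \frac{1449}{2}$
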